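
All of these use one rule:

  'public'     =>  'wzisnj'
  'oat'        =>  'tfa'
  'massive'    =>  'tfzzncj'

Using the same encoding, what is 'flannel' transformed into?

The rule splits by letter class: vowels +5, consonants +7.
For flannel: f(cons)+7=m, l(cons)+7=s, a(vowel)+5=f, n(cons)+7=u, n(cons)+7=u, e(vowel)+5=j, l(cons)+7=s.

msfuujs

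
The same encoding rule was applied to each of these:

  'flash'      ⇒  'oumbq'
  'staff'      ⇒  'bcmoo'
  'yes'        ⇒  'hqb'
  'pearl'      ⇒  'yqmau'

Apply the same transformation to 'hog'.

qap

The shift depends on letter class: consonant f→o is +9, but vowel a→m is +12. Vowels shift forward by 12 and consonants shift forward by 9.
Applying it to hog: h(cons)+9=q, o(vowel)+12=a, g(cons)+9=p.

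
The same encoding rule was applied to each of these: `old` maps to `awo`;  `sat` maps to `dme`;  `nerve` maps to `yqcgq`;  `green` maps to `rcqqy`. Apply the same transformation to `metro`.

xqeca

The shift depends on letter class: consonant l→w is +11, but vowel o→a is +12. The rule splits by letter class: vowels +12, consonants +11.
Applying it to metro: m(cons)+11=x, e(vowel)+12=q, t(cons)+11=e, r(cons)+11=c, o(vowel)+12=a.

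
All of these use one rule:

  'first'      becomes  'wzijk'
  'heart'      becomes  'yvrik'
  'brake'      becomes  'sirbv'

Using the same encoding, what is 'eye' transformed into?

vpv

It's a constant shift of +17 (ROT17).
Applying it to eye: e+17=v, y+17=p, e+17=v.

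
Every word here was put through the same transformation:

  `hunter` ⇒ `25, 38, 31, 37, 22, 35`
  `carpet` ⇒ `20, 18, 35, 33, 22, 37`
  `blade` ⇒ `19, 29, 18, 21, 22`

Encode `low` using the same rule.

h is letter #8 and maps to 25: an offset of 17. Each letter is replaced by its alphabet position (a=1..z=26) + 17.
On low: l=12→29, o=15→32, w=23→40.

29, 32, 40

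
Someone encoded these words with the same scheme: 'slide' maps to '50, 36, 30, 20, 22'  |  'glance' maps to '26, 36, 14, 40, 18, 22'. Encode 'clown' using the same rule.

s(#19)→50 and l(#12)→36: differences scale by 2, so n = 2·pos + 12. The formula is n = 2×(alphabet index, a=1) + 12.
Applying it to clown: c=3→18, l=12→36, o=15→42, w=23→58, n=14→40.

18, 36, 42, 58, 40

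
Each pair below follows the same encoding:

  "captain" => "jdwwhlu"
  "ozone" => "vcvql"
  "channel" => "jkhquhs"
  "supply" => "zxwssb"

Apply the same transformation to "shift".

Shifts by position in captain: pos 0: c→j (+7), pos 1: a→d (+3), pos 2: p→w (+7), pos 3: t→w (+3) — repeating every 2. A repeating key of period 2 is used — shifts +7, +3 over and over.
For shift: s+7=z, h+3=k, i+7=p, f+3=i, t+7=a.

zkpia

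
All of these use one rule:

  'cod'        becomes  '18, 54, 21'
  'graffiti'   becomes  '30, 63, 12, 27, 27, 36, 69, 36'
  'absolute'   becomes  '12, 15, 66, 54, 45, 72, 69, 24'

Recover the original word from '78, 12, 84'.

way

c(#3)→18 and o(#15)→54: differences scale by 3, so n = 3·pos + 9. The formula is n = 3×(alphabet index, a=1) + 9.
Undoing it on 78, 12, 84: 78→(78−9)÷3=23=w, 12→(12−9)÷3=1=a, 84→(84−9)÷3=25=y.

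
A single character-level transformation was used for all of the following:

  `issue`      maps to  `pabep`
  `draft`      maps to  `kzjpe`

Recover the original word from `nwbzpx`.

gospel

The shift increases by 1 at each position, starting from +7: 7, 8, 9, ….
Undoing it on nwbzpx: n−7=g, w−8=o, b−9=s, z−10=p, p−11=e, x−12=l.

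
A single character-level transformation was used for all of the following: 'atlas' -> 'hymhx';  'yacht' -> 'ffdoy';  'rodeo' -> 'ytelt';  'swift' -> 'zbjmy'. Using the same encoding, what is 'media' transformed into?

tjepf

Shifts by position in atlas: pos 0: a→h (+7), pos 1: t→y (+5), pos 2: l→m (+1), pos 3: a→h (+7), pos 4: s→x (+5) — repeating every 3. The shifts repeat in a cycle of length 3: positions 0,1,… shift by +7, +5, +1, then the pattern repeats.
On media: m+7=t, e+5=j, d+1=e, i+7=p, a+5=f.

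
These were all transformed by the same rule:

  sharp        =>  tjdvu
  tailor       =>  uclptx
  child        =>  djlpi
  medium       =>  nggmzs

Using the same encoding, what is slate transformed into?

The shift increases by 1 at each position, starting from +1: 1, 2, 3, ….
On slate: s+1=t, l+2=n, a+3=d, t+4=x, e+5=j.

tndxj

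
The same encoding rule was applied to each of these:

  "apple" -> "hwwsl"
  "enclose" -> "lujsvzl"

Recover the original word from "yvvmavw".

Compare letters: a→h is +7, p→w is +7, p→w is +7 — a constant shift. Each letter is shifted forward by 7 in the alphabet (a Caesar shift of +7).
Decoding yvvmavw: y−7=r, v−7=o, v−7=o, m−7=f, a−7=t, v−7=o, w−7=p.

rooftop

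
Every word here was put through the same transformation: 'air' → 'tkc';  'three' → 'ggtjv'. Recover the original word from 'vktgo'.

merit

The output letters match the input read backwards, each shifted +2: air reversed is ria. Two steps: reverse the string, then apply a Caesar shift of +2.
Decoding vktgo: shift back: v−2=t, k−2=i, t−2=r, g−2=e, o−2=m → tirem; then reverse → merit.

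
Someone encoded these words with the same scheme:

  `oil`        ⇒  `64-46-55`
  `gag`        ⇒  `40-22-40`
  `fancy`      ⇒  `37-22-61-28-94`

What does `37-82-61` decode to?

fun

o(#15)→64 and i(#9)→46: differences scale by 3, so n = 3·pos + 19. The formula is n = 3×(alphabet index, a=1) + 19.
Decoding 37-82-61: 37→(37−19)÷3=6=f, 82→(82−19)÷3=21=u, 61→(61−19)÷3=14=n.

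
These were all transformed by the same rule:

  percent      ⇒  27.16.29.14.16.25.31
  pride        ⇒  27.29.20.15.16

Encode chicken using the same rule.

p is letter #16 and maps to 27: an offset of 11. Each letter is replaced by its alphabet position (a=1..z=26) + 11.
For chicken: c=3→14, h=8→19, i=9→20, c=3→14, k=11→22, e=5→16, n=14→25.

14.19.20.14.22.16.25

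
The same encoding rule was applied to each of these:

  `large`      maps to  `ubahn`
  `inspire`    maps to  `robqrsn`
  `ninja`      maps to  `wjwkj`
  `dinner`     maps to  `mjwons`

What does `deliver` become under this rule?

Shifts by position in large: pos 0: l→u (+9), pos 1: a→b (+1), pos 2: r→a (+9), pos 3: g→h (+1) — repeating every 2. It's a Vigenère-style cipher with numeric key [9,1]: position i shifts by key[i mod 2].
On deliver: d+9=m, e+1=f, l+9=u, i+1=j, v+9=e, e+1=f, r+9=a.

mfujefa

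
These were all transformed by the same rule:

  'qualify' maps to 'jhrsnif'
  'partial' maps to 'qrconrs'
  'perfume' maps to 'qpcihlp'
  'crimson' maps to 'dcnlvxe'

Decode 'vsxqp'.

slope

q(16)→j(9) and u(20)→h(7) fit y≡19x+17 (mod 26); the inverse of 19 mod 26 is 11. Treating letters as 0–25, the rule is x ↦ 19x + 17 (mod 26).
Undoing it on vsxqp: v(21)→11·(21−17)≡18=s; s(18)→11·(18−17)≡11=l; x(23)→11·(23−17)≡14=o; q(16)→11·(16−17)≡15=p; p(15)→11·(15−17)≡4=e (all mod 26).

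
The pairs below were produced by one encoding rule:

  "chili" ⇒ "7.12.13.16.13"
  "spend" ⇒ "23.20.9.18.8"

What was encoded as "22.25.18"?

c is letter #3 and maps to 7: an offset of 4. The number is (letter's place in the alphabet, a=1) + 4.
Reversing it on 22.25.18: 22→(22−4)÷1=18=r, 25→(25−4)÷1=21=u, 18→(18−4)÷1=14=n.

run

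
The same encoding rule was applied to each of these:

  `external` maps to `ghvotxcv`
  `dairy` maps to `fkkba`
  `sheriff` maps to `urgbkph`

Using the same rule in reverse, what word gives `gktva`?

Shifts by position in external: pos 0: e→g (+2), pos 1: x→h (+10), pos 2: t→v (+2), pos 3: e→o (+10) — repeating every 2. The shifts repeat in a cycle of length 2: positions 0,1,… shift by +2, +10, then the pattern repeats.
Undoing it on gktva: g−2=e, k−10=a, t−2=r, v−10=l, a−2=y.

early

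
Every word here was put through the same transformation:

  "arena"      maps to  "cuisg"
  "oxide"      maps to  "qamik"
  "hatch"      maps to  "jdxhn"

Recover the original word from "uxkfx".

sugar

In arena: a→c is +2, r→u is +3, e→i is +4, n→s is +5 — the shift increases by 1 each position. Each letter shifts forward by (position + 2), i.e. 2, 3, 4, … — the shift grows by one for each successive letter.
Decoding uxkfx: u−2=s, x−3=u, k−4=g, f−5=a, x−6=r.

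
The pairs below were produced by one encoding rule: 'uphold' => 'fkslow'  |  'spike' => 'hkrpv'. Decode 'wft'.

dug

Each letter is replaced by its mirror in the alphabet: a↔z, b↔y, c↔x, and so on (the Atbash cipher).
Decoding wft: w↔d, f↔u, t↔g.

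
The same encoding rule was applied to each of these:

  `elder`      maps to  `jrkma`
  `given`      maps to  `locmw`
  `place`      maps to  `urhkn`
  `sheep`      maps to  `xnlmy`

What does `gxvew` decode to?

brown

In elder: e→j is +5, l→r is +6, d→k is +7, e→m is +8 — the shift increases by 1 each position. The shift increases by 1 at each position, starting from +5: 5, 6, 7, ….
Decoding gxvew: g−5=b, x−6=r, v−7=o, e−8=w, w−9=n.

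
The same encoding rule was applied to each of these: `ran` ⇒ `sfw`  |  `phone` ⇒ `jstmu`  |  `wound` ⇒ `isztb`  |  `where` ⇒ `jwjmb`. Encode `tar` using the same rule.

wfy

The output letters match the input read backwards, each shifted +5: ran reversed is nar. Read the word backwards and shift each letter +5.
Applying it to tar: reverse → rat; then shift: r+5=w, a+5=f, t+5=y.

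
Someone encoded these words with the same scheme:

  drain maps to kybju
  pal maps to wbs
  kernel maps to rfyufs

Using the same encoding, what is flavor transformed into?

The rule splits by letter class: vowels +1, consonants +7.
For flavor: f(cons)+7=m, l(cons)+7=s, a(vowel)+1=b, v(cons)+7=c, o(vowel)+1=p, r(cons)+7=y.

msbcpy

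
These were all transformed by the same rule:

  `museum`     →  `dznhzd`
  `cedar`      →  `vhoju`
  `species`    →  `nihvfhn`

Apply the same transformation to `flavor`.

Each letter's alphabet position (a=0..z=25) is mapped through 19·x+9 mod 26 — an affine cipher.
On flavor: f(5)→19·5+9≡0=a; l(11)→19·11+9≡10=k; a(0)→19·0+9≡9=j; v(21)→19·21+9≡18=s; o(14)→19·14+9≡15=p; r(17)→19·17+9≡20=u (all mod 26).

akjspu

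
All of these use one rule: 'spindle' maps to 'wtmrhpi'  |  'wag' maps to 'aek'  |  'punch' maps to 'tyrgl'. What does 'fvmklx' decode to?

bright

Compare letters: s→w is +4, p→t is +4, i→m is +4 — a constant shift. It's a constant shift of +4 (ROT4).
Undoing it on fvmklx: f−4=b, v−4=r, m−4=i, k−4=g, l−4=h, x−4=t.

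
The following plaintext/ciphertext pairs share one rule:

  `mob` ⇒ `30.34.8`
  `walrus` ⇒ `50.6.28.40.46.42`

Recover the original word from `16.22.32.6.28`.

final

The formula is n = 2×(alphabet index, a=1) + 4.
Decoding 16.22.32.6.28: 16→(16−4)÷2=6=f, 22→(22−4)÷2=9=i, 32→(32−4)÷2=14=n, 6→(6−4)÷2=1=a, 28→(28−4)÷2=12=l.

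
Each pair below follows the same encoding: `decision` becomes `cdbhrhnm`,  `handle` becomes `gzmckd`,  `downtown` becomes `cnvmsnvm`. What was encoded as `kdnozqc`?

leopard

Compare letters: d→c is +25, e→d is +25, c→b is +25 — a constant shift. Every letter moves 25 places later in the alphabet, wrapping around z→a.
Reversing it on kdnozqc: k−25=l, d−25=e, n−25=o, o−25=p, z−25=a, q−25=r, c−25=d.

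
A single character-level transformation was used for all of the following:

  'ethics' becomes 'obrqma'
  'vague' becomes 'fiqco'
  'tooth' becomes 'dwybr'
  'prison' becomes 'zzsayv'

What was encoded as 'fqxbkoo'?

Shifts by position in ethics: pos 0: e→o (+10), pos 1: t→b (+8), pos 2: h→r (+10), pos 3: i→q (+8) — repeating every 2. It's a Vigenère-style cipher with numeric key [10,8]: position i shifts by key[i mod 2].
Undoing it on fqxbkoo: f−10=v, q−8=i, x−10=n, b−8=t, k−10=a, o−8=g, o−10=e.

vintage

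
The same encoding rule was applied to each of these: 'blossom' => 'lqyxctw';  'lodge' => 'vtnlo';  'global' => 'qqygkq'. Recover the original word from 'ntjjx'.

The shifts repeat in a cycle of length 2: positions 0,1,… shift by +10, +5, then the pattern repeats.
Undoing it on ntjjx: n−10=d, t−5=o, j−10=z, j−5=e, x−10=n.

dozen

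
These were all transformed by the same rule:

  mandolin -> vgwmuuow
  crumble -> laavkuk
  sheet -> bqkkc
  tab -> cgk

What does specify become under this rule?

The shift depends on letter class: consonant m→v is +9, but vowel a→g is +6. Vowels shift forward by 6 and consonants shift forward by 9.
For specify: s(cons)+9=b, p(cons)+9=y, e(vowel)+6=k, c(cons)+9=l, i(vowel)+6=o, f(cons)+9=o, y(cons)+9=h.

byklooh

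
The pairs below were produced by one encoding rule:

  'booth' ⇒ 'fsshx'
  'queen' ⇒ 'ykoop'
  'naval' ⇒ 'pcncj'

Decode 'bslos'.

b(1)→f(5) and o(14)→s(18) fit y≡3x+2 (mod 26); the inverse of 3 mod 26 is 9. Each letter's alphabet position (a=0..z=25) is mapped through 3·x+2 mod 26 — an affine cipher.
Undoing it on bslos: b(1)→9·(1−2)≡17=r; s(18)→9·(18−2)≡14=o; l(11)→9·(11−2)≡3=d; o(14)→9·(14−2)≡4=e; s(18)→9·(18−2)≡14=o (all mod 26).

rodeo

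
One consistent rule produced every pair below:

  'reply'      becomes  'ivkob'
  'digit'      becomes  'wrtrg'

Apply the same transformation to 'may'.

nzb

Each letter is replaced by its mirror in the alphabet: a↔z, b↔y, c↔x, and so on (the Atbash cipher).
Applying it to may: m↔n, a↔z, y↔b.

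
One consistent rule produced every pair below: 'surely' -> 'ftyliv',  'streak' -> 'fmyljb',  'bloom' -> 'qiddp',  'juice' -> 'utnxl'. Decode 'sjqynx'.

s(18)→f(5) and u(20)→t(19) fit y≡7x+9 (mod 26); the inverse of 7 mod 26 is 15. Each letter's alphabet position (a=0..z=25) is mapped through 7·x+9 mod 26 — an affine cipher.
Reversing it on sjqynx: s(18)→15·(18−9)≡5=f; j(9)→15·(9−9)≡0=a; q(16)→15·(16−9)≡1=b; y(24)→15·(24−9)≡17=r; n(13)→15·(13−9)≡8=i; x(23)→15·(23−9)≡2=c (all mod 26).

fabric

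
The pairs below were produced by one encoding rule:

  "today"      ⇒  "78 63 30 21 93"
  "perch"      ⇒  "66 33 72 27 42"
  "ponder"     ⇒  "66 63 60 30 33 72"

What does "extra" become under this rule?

t(#20)→78 and o(#15)→63: differences scale by 3, so n = 3·pos + 18. Each letter becomes 3×(its alphabet position, a=1..z=26) + 18.
Applying it to extra: e=5→33, x=24→90, t=20→78, r=18→72, a=1→21.

33 90 78 72 21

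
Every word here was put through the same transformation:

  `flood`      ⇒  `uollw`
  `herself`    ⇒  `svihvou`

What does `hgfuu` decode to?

Each pair mirrors across the alphabet (f↔u, l↔o, o↔l): positions sum to 25. Each letter is replaced by its mirror in the alphabet: a↔z, b↔y, c↔x, and so on (the Atbash cipher).
Undoing it on hgfuu: h↔s, g↔t, f↔u, u↔f, u↔f.

stuff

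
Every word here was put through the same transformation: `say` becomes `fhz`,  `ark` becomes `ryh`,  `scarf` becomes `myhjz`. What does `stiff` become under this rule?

mmpaz

The output letters match the input read backwards, each shifted +7: say reversed is yas. Read the word backwards and shift each letter +7.
Applying it to stiff: reverse → ffits; then shift: f+7=m, f+7=m, i+7=p, t+7=a, s+7=z.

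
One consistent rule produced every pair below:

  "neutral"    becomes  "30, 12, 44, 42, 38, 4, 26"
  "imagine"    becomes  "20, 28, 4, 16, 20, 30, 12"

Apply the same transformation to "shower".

The formula is n = 2×(alphabet index, a=1) + 2.
For shower: s=19→40, h=8→18, o=15→32, w=23→48, e=5→12, r=18→38.

40, 18, 32, 48, 12, 38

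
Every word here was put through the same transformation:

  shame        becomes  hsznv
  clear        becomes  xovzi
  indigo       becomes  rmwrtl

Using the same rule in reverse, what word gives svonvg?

helmet

Each pair mirrors across the alphabet (s↔h, h↔s, a↔z): positions sum to 25. Each letter is replaced by its mirror in the alphabet: a↔z, b↔y, c↔x, and so on (the Atbash cipher).
Undoing it on svonvg: s↔h, v↔e, o↔l, n↔m, v↔e, g↔t.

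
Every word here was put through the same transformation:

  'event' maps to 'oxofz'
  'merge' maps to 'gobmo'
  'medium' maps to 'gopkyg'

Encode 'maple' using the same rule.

gsdho

e(4)→o(14) and v(21)→x(23) fit y≡25x+18 (mod 26); the inverse of 25 mod 26 is 25. Each letter's alphabet position (a=0..z=25) is mapped through 25·x+18 mod 26 — an affine cipher.
On maple: m(12)→25·12+18≡6=g; a(0)→25·0+18≡18=s; p(15)→25·15+18≡3=d; l(11)→25·11+18≡7=h; e(4)→25·4+18≡14=o (all mod 26).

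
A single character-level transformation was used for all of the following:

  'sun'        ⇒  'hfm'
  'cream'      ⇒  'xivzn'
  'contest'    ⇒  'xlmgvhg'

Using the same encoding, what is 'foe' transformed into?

ulv

Each pair mirrors across the alphabet (s↔h, u↔f, n↔m): positions sum to 25. Each letter is replaced by its mirror in the alphabet: a↔z, b↔y, c↔x, and so on (the Atbash cipher).
On foe: f↔u, o↔l, e↔v.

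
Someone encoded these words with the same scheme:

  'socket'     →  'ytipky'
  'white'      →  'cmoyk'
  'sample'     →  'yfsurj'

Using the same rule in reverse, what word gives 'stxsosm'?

morning

The shifts repeat in a cycle of length 2: positions 0,1,… shift by +6, +5, then the pattern repeats.
Reversing it on stxsosm: s−6=m, t−5=o, x−6=r, s−5=n, o−6=i, s−5=n, m−6=g.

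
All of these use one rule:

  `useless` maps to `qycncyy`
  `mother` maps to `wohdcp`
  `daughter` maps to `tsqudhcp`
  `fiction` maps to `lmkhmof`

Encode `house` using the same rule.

u(20)→q(16) and s(18)→y(24) fit y≡9x+18 (mod 26); the inverse of 9 mod 26 is 3. Each letter's alphabet position (a=0..z=25) is mapped through 9·x+18 mod 26 — an affine cipher.
On house: h(7)→9·7+18≡3=d; o(14)→9·14+18≡14=o; u(20)→9·20+18≡16=q; s(18)→9·18+18≡24=y; e(4)→9·4+18≡2=c (all mod 26).

doqyc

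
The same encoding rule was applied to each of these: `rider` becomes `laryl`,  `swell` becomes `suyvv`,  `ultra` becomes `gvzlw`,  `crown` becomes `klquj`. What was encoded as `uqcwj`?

woman

r(17)→l(11) and i(8)→a(0) fit y≡7x+22 (mod 26); the inverse of 7 mod 26 is 15. Treating letters as 0–25, the rule is x ↦ 7x + 22 (mod 26).
Undoing it on uqcwj: u(20)→15·(20−22)≡22=w; q(16)→15·(16−22)≡14=o; c(2)→15·(2−22)≡12=m; w(22)→15·(22−22)≡0=a; j(9)→15·(9−22)≡13=n (all mod 26).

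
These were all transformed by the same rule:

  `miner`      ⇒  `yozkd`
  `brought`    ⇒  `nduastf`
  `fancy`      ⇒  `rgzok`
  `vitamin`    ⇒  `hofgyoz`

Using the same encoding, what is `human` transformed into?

Two shifts are in play — +6 for a/e/i/o/u, +12 for every other letter.
For human: h(cons)+12=t, u(vowel)+6=a, m(cons)+12=y, a(vowel)+6=g, n(cons)+12=z.

taygz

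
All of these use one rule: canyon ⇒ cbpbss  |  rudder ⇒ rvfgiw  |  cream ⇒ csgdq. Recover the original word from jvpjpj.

jungle

Each letter shifts forward by its position index (0, 1, 2, …) — the shift grows by one for each successive letter.
Undoing it on jvpjpj: j−0=j, v−1=u, p−2=n, j−3=g, p−4=l, j−5=e.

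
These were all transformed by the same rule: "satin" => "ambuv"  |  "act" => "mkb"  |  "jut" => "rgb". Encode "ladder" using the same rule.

Vowels shift forward by 12 and consonants shift forward by 8.
Applying it to ladder: l(cons)+8=t, a(vowel)+12=m, d(cons)+8=l, d(cons)+8=l, e(vowel)+12=q, r(cons)+8=z.

tmllqz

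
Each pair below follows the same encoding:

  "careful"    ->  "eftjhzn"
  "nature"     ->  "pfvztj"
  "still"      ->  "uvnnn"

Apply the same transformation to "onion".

The shift depends on letter class: consonant c→e is +2, but vowel a→f is +5. Two shifts are in play — +5 for a/e/i/o/u, +2 for every other letter.
For onion: o(vowel)+5=t, n(cons)+2=p, i(vowel)+5=n, o(vowel)+5=t, n(cons)+2=p.

tpntp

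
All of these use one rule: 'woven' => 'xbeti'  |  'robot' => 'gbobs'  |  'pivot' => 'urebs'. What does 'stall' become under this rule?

zsvww

Treating letters as 0–25, the rule is x ↦ 19x + 21 (mod 26).
For stall: s(18)→19·18+21≡25=z; t(19)→19·19+21≡18=s; a(0)→19·0+21≡21=v; l(11)→19·11+21≡22=w; l(11)→19·11+21≡22=w (all mod 26).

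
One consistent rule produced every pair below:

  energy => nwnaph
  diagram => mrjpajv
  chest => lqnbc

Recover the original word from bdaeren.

survive

Compare letters: e→n is +9, n→w is +9, e→n is +9 — a constant shift. Each letter is shifted forward by 9 in the alphabet (a Caesar shift of +9).
Undoing it on bdaeren: b−9=s, d−9=u, a−9=r, e−9=v, r−9=i, e−9=v, n−9=e.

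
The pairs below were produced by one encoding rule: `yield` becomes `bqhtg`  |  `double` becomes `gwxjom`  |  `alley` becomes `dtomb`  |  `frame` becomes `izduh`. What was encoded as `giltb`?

daily

Shifts by position in yield: pos 0: y→b (+3), pos 1: i→q (+8), pos 2: e→h (+3), pos 3: l→t (+8) — repeating every 2. The shifts repeat in a cycle of length 2: positions 0,1,… shift by +3, +8, then the pattern repeats.
Undoing it on giltb: g−3=d, i−8=a, l−3=i, t−8=l, b−3=y.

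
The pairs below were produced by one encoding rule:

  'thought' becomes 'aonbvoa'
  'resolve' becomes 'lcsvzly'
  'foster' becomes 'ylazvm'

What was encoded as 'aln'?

get

The output letters match the input read backwards, each shifted +7: thought reversed is thguoht. The word is reversed, then every letter is shifted forward by 7.
Reversing it on aln: shift back: a−7=t, l−7=e, n−7=g → teg; then reverse → get.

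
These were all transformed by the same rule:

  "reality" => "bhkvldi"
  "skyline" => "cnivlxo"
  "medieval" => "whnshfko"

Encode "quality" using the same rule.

axkvldi

Shifts by position in reality: pos 0: r→b (+10), pos 1: e→h (+3), pos 2: a→k (+10), pos 3: l→v (+10), pos 4: i→l (+3), pos 5: t→d (+10) — repeating every 3. A repeating key of period 3 is used — shifts +10, +3, +10 over and over.
Applying it to quality: q+10=a, u+3=x, a+10=k, l+10=v, i+3=l, t+10=d, y+10=i.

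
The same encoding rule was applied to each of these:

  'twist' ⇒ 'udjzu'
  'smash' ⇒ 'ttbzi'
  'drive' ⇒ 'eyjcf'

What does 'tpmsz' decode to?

Shifts by position in twist: pos 0: t→u (+1), pos 1: w→d (+7), pos 2: i→j (+1), pos 3: s→z (+7) — repeating every 2. The shifts repeat in a cycle of length 2: positions 0,1,… shift by +1, +7, then the pattern repeats.
Undoing it on tpmsz: t−1=s, p−7=i, m−1=l, s−7=l, z−1=y.

silly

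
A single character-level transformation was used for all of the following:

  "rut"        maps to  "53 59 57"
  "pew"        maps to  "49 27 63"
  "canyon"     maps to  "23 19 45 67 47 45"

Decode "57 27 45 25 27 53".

tender

With a=1..z=26, the number is 2·pos + 17.
Reversing it on 57 27 45 25 27 53: 57→(57−17)÷2=20=t, 27→(27−17)÷2=5=e, 45→(45−17)÷2=14=n, 25→(25−17)÷2=4=d, 27→(27−17)÷2=5=e, 53→(53−17)÷2=18=r.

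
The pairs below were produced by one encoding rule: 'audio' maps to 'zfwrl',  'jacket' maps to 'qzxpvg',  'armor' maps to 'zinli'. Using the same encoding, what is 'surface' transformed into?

Each pair mirrors across the alphabet (a↔z, u↔f, d↔w): positions sum to 25. Letters are reflected about the middle of the alphabet (position → 25−position): Atbash.
For surface: s↔h, u↔f, r↔i, f↔u, a↔z, c↔x, e↔v.

hfiuzxv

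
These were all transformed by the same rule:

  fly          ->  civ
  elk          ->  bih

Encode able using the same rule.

xyib

Compare letters: f→c is +23, l→i is +23, y→v is +23 — a constant shift. Every letter moves 23 places later in the alphabet, wrapping around z→a.
For able: a+23=x, b+23=y, l+23=i, e+23=b.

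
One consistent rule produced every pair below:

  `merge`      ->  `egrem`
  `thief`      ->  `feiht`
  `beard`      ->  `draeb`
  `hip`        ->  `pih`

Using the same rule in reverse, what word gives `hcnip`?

The output letters match the input read backwards: merge reversed is egrem. It's just the letters in reverse order.
Undoing it on hcnip: then reverse → pinch.

pinch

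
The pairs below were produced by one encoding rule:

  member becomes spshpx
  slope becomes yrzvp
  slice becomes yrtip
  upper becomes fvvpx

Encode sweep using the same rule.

ycppv

The shift depends on letter class: consonant m→s is +6, but vowel e→p is +11. Two shifts are in play — +11 for a/e/i/o/u, +6 for every other letter.
For sweep: s(cons)+6=y, w(cons)+6=c, e(vowel)+11=p, e(vowel)+11=p, p(cons)+6=v.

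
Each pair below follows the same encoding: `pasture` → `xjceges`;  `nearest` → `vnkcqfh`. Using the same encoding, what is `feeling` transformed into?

nnowuau

In pasture: p→x is +8, a→j is +9, s→c is +10, t→e is +11 — the shift increases by 1 each position. Each letter shifts forward by (position + 8), i.e. 8, 9, 10, … — the shift grows by one for each successive letter.
Applying it to feeling: f+8=n, e+9=n, e+10=o, l+11=w, i+12=u, n+13=a, g+14=u.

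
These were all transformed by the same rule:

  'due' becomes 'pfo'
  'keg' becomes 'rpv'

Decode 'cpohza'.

powder

The output letters match the input read backwards, each shifted +11: due reversed is eud. Read the word backwards and shift each letter +11.
Undoing it on cpohza: shift back: c−11=r, p−11=e, o−11=d, h−11=w, z−11=o, a−11=p → redwop; then reverse → powder.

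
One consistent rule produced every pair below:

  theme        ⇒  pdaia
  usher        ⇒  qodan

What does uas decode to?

Compare letters: t→p is +22, h→d is +22, e→a is +22 — a constant shift. It's a constant shift of +22 (ROT22).
Reversing it on uas: u−22=y, a−22=e, s−22=w.

yew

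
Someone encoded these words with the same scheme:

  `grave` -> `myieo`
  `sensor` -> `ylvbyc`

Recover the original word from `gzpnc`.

ashes

Letter i (0-indexed) is shifted by i+6, so successive shifts are 6, 7, 8, ….
Undoing it on gzpnc: g−6=a, z−7=s, p−8=h, n−9=e, c−10=s.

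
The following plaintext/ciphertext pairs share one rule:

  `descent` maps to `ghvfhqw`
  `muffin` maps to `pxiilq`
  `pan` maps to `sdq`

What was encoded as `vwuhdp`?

Compare letters: d→g is +3, e→h is +3, s→v is +3 — a constant shift. It's a constant shift of +3 (ROT3).
Undoing it on vwuhdp: v−3=s, w−3=t, u−3=r, h−3=e, d−3=a, p−3=m.

stream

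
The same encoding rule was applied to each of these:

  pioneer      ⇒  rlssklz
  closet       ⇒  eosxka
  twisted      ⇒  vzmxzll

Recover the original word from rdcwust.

payroll

In pioneer: p→r is +2, i→l is +3, o→s is +4, n→s is +5 — the shift increases by 1 each position. Each letter shifts forward by (position + 2), i.e. 2, 3, 4, … — the shift grows by one for each successive letter.
Undoing it on rdcwust: r−2=p, d−3=a, c−4=y, w−5=r, u−6=o, s−7=l, t−8=l.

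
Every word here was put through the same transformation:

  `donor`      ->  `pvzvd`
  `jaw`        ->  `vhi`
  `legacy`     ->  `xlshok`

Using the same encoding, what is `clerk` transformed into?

The shift depends on letter class: consonant d→p is +12, but vowel o→v is +7. Two shifts are in play — +7 for a/e/i/o/u, +12 for every other letter.
On clerk: c(cons)+12=o, l(cons)+12=x, e(vowel)+7=l, r(cons)+12=d, k(cons)+12=w.

oxldw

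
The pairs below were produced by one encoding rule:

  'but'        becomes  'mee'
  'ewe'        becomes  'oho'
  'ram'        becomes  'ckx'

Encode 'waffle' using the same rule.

Vowels shift forward by 10 and consonants shift forward by 11.
For waffle: w(cons)+11=h, a(vowel)+10=k, f(cons)+11=q, f(cons)+11=q, l(cons)+11=w, e(vowel)+10=o.

hkqqwo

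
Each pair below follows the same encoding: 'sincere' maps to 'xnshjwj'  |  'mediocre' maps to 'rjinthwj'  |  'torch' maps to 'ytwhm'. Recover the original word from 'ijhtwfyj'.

decorate

Every letter moves 5 places later in the alphabet, wrapping around z→a.
Decoding ijhtwfyj: i−5=d, j−5=e, h−5=c, t−5=o, w−5=r, f−5=a, y−5=t, j−5=e.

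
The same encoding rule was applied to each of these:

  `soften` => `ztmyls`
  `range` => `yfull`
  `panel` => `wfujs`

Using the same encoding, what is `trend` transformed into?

awlsk

It's a Vigenère-style cipher with numeric key [7,5]: position i shifts by key[i mod 2].
For trend: t+7=a, r+5=w, e+7=l, n+5=s, d+7=k.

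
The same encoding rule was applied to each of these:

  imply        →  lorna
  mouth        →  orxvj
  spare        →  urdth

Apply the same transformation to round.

trxpf

Vowels shift forward by 3 and consonants shift forward by 2.
For round: r(cons)+2=t, o(vowel)+3=r, u(vowel)+3=x, n(cons)+2=p, d(cons)+2=f.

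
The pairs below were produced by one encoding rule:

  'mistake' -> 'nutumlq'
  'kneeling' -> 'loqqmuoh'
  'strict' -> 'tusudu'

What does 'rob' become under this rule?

Vowels shift forward by 12 and consonants shift forward by 1.
Applying it to rob: r(cons)+1=s, o(vowel)+12=a, b(cons)+1=c.

sac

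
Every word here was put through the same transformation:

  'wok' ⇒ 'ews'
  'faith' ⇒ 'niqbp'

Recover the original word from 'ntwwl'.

flood

Each letter is shifted forward by 8 in the alphabet (a Caesar shift of +8).
Undoing it on ntwwl: n−8=f, t−8=l, w−8=o, w−8=o, l−8=d.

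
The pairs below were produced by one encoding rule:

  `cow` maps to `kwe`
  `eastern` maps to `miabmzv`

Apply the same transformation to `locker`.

twksmz

It's a constant shift of +8 (ROT8).
For locker: l+8=t, o+8=w, c+8=k, k+8=s, e+8=m, r+8=z.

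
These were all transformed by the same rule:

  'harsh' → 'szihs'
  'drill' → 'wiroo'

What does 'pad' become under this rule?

Each pair mirrors across the alphabet (h↔s, a↔z, r↔i): positions sum to 25. Letters are reflected about the middle of the alphabet (position → 25−position): Atbash.
On pad: p↔k, a↔z, d↔w.

kzw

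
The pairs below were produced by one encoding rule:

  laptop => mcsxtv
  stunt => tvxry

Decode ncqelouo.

managing

Letter i (0-indexed) is shifted by i+1, so successive shifts are 1, 2, 3, ….
Reversing it on ncqelouo: n−1=m, c−2=a, q−3=n, e−4=a, l−5=g, o−6=i, u−7=n, o−8=g.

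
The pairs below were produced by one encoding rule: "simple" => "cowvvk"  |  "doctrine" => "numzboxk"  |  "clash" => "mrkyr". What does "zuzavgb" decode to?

The shifts repeat in a cycle of length 2: positions 0,1,… shift by +10, +6, then the pattern repeats.
Decoding zuzavgb: z−10=p, u−6=o, z−10=p, a−6=u, v−10=l, g−6=a, b−10=r.

popular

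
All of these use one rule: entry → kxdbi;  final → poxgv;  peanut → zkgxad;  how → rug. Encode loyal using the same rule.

vuigv

Two shifts are in play — +6 for a/e/i/o/u, +10 for every other letter.
Applying it to loyal: l(cons)+10=v, o(vowel)+6=u, y(cons)+10=i, a(vowel)+6=g, l(cons)+10=v.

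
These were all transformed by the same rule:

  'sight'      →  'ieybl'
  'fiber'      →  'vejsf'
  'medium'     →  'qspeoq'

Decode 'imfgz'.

scrap

Each letter's alphabet position (a=0..z=25) is mapped through 3·x+6 mod 26 — an affine cipher.
Decoding imfgz: i(8)→9·(8−6)≡18=s; m(12)→9·(12−6)≡2=c; f(5)→9·(5−6)≡17=r; g(6)→9·(6−6)≡0=a; z(25)→9·(25−6)≡15=p (all mod 26).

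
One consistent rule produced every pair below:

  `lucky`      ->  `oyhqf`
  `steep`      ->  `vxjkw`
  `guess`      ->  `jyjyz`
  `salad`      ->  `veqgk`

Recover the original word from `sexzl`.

The shift increases by 1 at each position, starting from +3: 3, 4, 5, ….
Undoing it on sexzl: s−3=p, e−4=a, x−5=s, z−6=t, l−7=e.

paste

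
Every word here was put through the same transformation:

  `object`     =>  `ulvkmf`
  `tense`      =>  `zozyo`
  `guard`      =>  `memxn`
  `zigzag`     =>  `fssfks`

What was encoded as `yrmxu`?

shark

Shifts by position in object: pos 0: o→u (+6), pos 1: b→l (+10), pos 2: j→v (+12), pos 3: e→k (+6), pos 4: c→m (+10), pos 5: t→f (+12) — repeating every 3. It's a Vigenère-style cipher with numeric key [6,10,12]: position i shifts by key[i mod 3].
Undoing it on yrmxu: y−6=s, r−10=h, m−12=a, x−6=r, u−10=k.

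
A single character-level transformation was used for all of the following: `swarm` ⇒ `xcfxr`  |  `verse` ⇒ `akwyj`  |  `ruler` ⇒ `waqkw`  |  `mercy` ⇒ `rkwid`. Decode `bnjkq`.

Shifts by position in swarm: pos 0: s→x (+5), pos 1: w→c (+6), pos 2: a→f (+5), pos 3: r→x (+6) — repeating every 2. It's a Vigenère-style cipher with numeric key [5,6]: position i shifts by key[i mod 2].
Undoing it on bnjkq: b−5=w, n−6=h, j−5=e, k−6=e, q−5=l.

wheel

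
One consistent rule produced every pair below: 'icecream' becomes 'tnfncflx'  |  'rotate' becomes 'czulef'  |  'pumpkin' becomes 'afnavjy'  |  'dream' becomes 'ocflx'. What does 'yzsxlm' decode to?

Shifts by position in icecream: pos 0: i→t (+11), pos 1: c→n (+11), pos 2: e→f (+1), pos 3: c→n (+11), pos 4: r→c (+11), pos 5: e→f (+1) — repeating every 3. The shifts repeat in a cycle of length 3: positions 0,1,… shift by +11, +11, +1, then the pattern repeats.
Undoing it on yzsxlm: y−11=n, z−11=o, s−1=r, x−11=m, l−11=a, m−1=l.

normal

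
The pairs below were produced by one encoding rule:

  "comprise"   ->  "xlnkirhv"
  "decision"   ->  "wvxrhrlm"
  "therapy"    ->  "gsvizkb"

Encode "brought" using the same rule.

Each pair mirrors across the alphabet (c↔x, o↔l, m↔n): positions sum to 25. Each letter is replaced by its mirror in the alphabet: a↔z, b↔y, c↔x, and so on (the Atbash cipher).
Applying it to brought: b↔y, r↔i, o↔l, u↔f, g↔t, h↔s, t↔g.

yilftsg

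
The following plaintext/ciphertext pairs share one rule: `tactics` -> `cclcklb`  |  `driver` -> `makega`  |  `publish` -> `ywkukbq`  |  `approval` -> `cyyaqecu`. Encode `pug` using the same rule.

ywp

The rule splits by letter class: vowels +2, consonants +9.
On pug: p(cons)+9=y, u(vowel)+2=w, g(cons)+9=p.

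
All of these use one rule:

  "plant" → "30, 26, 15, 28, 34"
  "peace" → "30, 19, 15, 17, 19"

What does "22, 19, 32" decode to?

p is letter #16 and maps to 30: an offset of 14. Letters become their 1-based position plus 14 (so a→15, b→16, …).
Decoding 22, 19, 32: 22→(22−14)÷1=8=h, 19→(19−14)÷1=5=e, 32→(32−14)÷1=18=r.

her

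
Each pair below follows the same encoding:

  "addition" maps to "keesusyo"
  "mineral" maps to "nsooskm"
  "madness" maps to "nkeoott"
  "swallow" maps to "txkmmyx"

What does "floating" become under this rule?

The shift depends on letter class: consonant d→e is +1, but vowel a→k is +10. Vowels shift forward by 10 and consonants shift forward by 1.
Applying it to floating: f(cons)+1=g, l(cons)+1=m, o(vowel)+10=y, a(vowel)+10=k, t(cons)+1=u, i(vowel)+10=s, n(cons)+1=o, g(cons)+1=h.

gmykusoh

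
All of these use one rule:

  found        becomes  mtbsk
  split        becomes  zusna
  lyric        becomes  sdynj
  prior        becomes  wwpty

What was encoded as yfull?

It's a Vigenère-style cipher with numeric key [7,5]: position i shifts by key[i mod 2].
Reversing it on yfull: y−7=r, f−5=a, u−7=n, l−5=g, l−7=e.

range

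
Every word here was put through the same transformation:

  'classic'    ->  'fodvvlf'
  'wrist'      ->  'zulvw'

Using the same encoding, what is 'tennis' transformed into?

Compare letters: c→f is +3, l→o is +3, a→d is +3 — a constant shift. Every letter moves 3 places later in the alphabet, wrapping around z→a.
Applying it to tennis: t+3=w, e+3=h, n+3=q, n+3=q, i+3=l, s+3=v.

whqqlv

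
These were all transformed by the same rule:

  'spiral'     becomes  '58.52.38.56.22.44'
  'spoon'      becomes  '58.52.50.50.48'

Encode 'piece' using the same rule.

52.38.30.26.30

Each letter becomes 2×(its alphabet position, a=1..z=26) + 20.
For piece: p=16→52, i=9→38, e=5→30, c=3→26, e=5→30.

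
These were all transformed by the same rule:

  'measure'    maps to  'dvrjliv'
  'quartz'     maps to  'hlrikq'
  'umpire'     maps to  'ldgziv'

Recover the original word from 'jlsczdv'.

Compare letters: m→d is +17, e→v is +17, a→r is +17 — a constant shift. It's a constant shift of +17 (ROT17).
Decoding jlsczdv: j−17=s, l−17=u, s−17=b, c−17=l, z−17=i, d−17=m, v−17=e.

sublime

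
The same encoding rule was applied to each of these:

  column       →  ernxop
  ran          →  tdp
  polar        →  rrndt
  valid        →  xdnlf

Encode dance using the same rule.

fdpeh

The shift depends on letter class: consonant c→e is +2, but vowel o→r is +3. The rule splits by letter class: vowels +3, consonants +2.
On dance: d(cons)+2=f, a(vowel)+3=d, n(cons)+2=p, c(cons)+2=e, e(vowel)+3=h.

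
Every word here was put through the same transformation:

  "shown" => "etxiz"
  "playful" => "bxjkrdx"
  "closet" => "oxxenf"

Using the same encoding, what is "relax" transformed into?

The shift depends on letter class: consonant s→e is +12, but vowel o→x is +9. Two shifts are in play — +9 for a/e/i/o/u, +12 for every other letter.
For relax: r(cons)+12=d, e(vowel)+9=n, l(cons)+12=x, a(vowel)+9=j, x(cons)+12=j.

dnxjj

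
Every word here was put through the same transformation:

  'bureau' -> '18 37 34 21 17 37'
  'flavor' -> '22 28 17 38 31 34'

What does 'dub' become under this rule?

b is letter #2 and maps to 18: an offset of 16. The number is (letter's place in the alphabet, a=1) + 16.
On dub: d=4→20, u=21→37, b=2→18.

20 37 18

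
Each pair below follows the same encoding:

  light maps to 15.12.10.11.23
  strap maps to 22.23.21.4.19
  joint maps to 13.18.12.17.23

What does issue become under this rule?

l is letter #12 and maps to 15: an offset of 3. Each letter is replaced by its alphabet position (a=1..z=26) + 3.
For issue: i=9→12, s=19→22, s=19→22, u=21→24, e=5→8.

12.22.22.24.8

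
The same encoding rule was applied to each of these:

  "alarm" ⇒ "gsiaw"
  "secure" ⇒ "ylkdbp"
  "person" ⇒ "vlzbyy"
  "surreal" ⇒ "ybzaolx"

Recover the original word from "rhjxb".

labor

Letter i (0-indexed) is shifted by i+6, so successive shifts are 6, 7, 8, ….
Decoding rhjxb: r−6=l, h−7=a, j−8=b, x−9=o, b−10=r.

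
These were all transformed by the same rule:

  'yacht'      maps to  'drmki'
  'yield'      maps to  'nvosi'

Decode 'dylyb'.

robot

The output letters match the input read backwards, each shifted +10: yacht reversed is thcay. Read the word backwards and shift each letter +10.
Reversing it on dylyb: shift back: d−10=t, y−10=o, l−10=b, y−10=o, b−10=r → tobor; then reverse → robot.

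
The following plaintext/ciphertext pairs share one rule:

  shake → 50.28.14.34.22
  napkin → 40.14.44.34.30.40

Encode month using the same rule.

38.42.40.52.28

s(#19)→50 and h(#8)→28: differences scale by 2, so n = 2·pos + 12. Each letter becomes 2×(its alphabet position, a=1..z=26) + 12.
Applying it to month: m=13→38, o=15→42, n=14→40, t=20→52, h=8→28.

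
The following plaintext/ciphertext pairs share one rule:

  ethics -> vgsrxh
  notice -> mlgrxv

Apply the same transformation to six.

hrc

This is the alphabet-reversal cipher (Atbash): a becomes z, b becomes y, etc.
On six: s↔h, i↔r, x↔c.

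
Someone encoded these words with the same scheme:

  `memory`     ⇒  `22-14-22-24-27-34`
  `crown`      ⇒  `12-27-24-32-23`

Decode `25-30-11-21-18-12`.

m is letter #13 and maps to 22: an offset of 9. The number is (letter's place in the alphabet, a=1) + 9.
Undoing it on 25-30-11-21-18-12: 25→(25−9)÷1=16=p, 30→(30−9)÷1=21=u, 11→(11−9)÷1=2=b, 21→(21−9)÷1=12=l, 18→(18−9)÷1=9=i, 12→(12−9)÷1=3=c.

public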